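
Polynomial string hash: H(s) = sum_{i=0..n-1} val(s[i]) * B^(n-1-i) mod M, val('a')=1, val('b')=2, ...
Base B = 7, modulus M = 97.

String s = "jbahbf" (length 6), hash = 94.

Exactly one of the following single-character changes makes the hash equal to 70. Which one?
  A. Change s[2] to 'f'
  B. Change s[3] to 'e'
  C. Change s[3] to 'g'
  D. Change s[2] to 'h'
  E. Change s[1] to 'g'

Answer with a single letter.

Answer: D

Derivation:
Option A: s[2]='a'->'f', delta=(6-1)*7^3 mod 97 = 66, hash=94+66 mod 97 = 63
Option B: s[3]='h'->'e', delta=(5-8)*7^2 mod 97 = 47, hash=94+47 mod 97 = 44
Option C: s[3]='h'->'g', delta=(7-8)*7^2 mod 97 = 48, hash=94+48 mod 97 = 45
Option D: s[2]='a'->'h', delta=(8-1)*7^3 mod 97 = 73, hash=94+73 mod 97 = 70 <-- target
Option E: s[1]='b'->'g', delta=(7-2)*7^4 mod 97 = 74, hash=94+74 mod 97 = 71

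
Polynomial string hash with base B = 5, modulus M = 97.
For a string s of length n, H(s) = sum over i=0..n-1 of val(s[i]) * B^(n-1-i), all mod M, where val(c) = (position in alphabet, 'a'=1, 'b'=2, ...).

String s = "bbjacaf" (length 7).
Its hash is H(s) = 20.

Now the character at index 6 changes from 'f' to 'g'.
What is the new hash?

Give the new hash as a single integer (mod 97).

val('f') = 6, val('g') = 7
Position k = 6, exponent = n-1-k = 0
B^0 mod M = 5^0 mod 97 = 1
Delta = (7 - 6) * 1 mod 97 = 1
New hash = (20 + 1) mod 97 = 21

Answer: 21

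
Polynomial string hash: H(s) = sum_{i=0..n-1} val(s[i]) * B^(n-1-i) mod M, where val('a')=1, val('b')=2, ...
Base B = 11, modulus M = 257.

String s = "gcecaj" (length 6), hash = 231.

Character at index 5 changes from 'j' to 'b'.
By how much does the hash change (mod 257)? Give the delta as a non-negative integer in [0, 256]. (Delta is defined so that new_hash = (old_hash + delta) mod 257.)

Answer: 249

Derivation:
Delta formula: (val(new) - val(old)) * B^(n-1-k) mod M
  val('b') - val('j') = 2 - 10 = -8
  B^(n-1-k) = 11^0 mod 257 = 1
  Delta = -8 * 1 mod 257 = 249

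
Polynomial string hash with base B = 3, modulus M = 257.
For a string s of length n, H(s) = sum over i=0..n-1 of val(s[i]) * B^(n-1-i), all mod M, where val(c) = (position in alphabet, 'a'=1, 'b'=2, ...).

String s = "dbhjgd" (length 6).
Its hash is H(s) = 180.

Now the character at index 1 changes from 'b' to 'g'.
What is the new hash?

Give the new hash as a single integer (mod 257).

Answer: 71

Derivation:
val('b') = 2, val('g') = 7
Position k = 1, exponent = n-1-k = 4
B^4 mod M = 3^4 mod 257 = 81
Delta = (7 - 2) * 81 mod 257 = 148
New hash = (180 + 148) mod 257 = 71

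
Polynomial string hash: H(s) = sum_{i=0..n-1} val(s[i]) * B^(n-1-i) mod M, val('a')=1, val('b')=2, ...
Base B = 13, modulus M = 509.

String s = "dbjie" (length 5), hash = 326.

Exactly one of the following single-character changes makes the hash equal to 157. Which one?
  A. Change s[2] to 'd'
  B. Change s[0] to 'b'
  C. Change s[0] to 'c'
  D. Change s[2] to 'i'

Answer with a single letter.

Option A: s[2]='j'->'d', delta=(4-10)*13^2 mod 509 = 4, hash=326+4 mod 509 = 330
Option B: s[0]='d'->'b', delta=(2-4)*13^4 mod 509 = 395, hash=326+395 mod 509 = 212
Option C: s[0]='d'->'c', delta=(3-4)*13^4 mod 509 = 452, hash=326+452 mod 509 = 269
Option D: s[2]='j'->'i', delta=(9-10)*13^2 mod 509 = 340, hash=326+340 mod 509 = 157 <-- target

Answer: D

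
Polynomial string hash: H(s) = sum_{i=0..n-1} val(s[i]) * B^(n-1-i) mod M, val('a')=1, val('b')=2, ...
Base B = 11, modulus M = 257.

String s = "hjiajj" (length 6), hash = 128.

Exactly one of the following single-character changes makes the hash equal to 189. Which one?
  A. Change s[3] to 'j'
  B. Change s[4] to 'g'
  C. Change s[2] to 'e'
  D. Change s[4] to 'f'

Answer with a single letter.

Option A: s[3]='a'->'j', delta=(10-1)*11^2 mod 257 = 61, hash=128+61 mod 257 = 189 <-- target
Option B: s[4]='j'->'g', delta=(7-10)*11^1 mod 257 = 224, hash=128+224 mod 257 = 95
Option C: s[2]='i'->'e', delta=(5-9)*11^3 mod 257 = 73, hash=128+73 mod 257 = 201
Option D: s[4]='j'->'f', delta=(6-10)*11^1 mod 257 = 213, hash=128+213 mod 257 = 84

Answer: A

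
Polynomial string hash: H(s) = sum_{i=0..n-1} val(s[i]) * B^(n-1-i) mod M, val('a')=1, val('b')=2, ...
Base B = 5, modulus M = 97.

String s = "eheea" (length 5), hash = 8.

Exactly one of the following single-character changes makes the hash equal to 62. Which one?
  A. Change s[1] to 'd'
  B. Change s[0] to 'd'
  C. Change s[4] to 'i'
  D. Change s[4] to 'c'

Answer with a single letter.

Answer: B

Derivation:
Option A: s[1]='h'->'d', delta=(4-8)*5^3 mod 97 = 82, hash=8+82 mod 97 = 90
Option B: s[0]='e'->'d', delta=(4-5)*5^4 mod 97 = 54, hash=8+54 mod 97 = 62 <-- target
Option C: s[4]='a'->'i', delta=(9-1)*5^0 mod 97 = 8, hash=8+8 mod 97 = 16
Option D: s[4]='a'->'c', delta=(3-1)*5^0 mod 97 = 2, hash=8+2 mod 97 = 10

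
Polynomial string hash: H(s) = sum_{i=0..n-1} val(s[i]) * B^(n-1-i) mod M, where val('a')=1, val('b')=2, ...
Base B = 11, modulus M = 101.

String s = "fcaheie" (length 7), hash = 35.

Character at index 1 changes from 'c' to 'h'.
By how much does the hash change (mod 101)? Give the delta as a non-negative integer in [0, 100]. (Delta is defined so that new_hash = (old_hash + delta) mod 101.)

Delta formula: (val(new) - val(old)) * B^(n-1-k) mod M
  val('h') - val('c') = 8 - 3 = 5
  B^(n-1-k) = 11^5 mod 101 = 57
  Delta = 5 * 57 mod 101 = 83

Answer: 83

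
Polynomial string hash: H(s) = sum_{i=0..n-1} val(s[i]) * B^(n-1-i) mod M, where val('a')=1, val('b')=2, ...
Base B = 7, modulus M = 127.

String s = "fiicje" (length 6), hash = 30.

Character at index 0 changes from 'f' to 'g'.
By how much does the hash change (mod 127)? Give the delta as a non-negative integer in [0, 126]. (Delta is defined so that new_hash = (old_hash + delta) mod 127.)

Delta formula: (val(new) - val(old)) * B^(n-1-k) mod M
  val('g') - val('f') = 7 - 6 = 1
  B^(n-1-k) = 7^5 mod 127 = 43
  Delta = 1 * 43 mod 127 = 43

Answer: 43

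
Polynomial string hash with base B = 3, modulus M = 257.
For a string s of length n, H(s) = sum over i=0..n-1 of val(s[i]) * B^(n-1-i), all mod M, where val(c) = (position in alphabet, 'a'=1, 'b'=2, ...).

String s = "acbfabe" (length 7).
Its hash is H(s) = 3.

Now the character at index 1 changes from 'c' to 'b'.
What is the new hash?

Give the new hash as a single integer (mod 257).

Answer: 17

Derivation:
val('c') = 3, val('b') = 2
Position k = 1, exponent = n-1-k = 5
B^5 mod M = 3^5 mod 257 = 243
Delta = (2 - 3) * 243 mod 257 = 14
New hash = (3 + 14) mod 257 = 17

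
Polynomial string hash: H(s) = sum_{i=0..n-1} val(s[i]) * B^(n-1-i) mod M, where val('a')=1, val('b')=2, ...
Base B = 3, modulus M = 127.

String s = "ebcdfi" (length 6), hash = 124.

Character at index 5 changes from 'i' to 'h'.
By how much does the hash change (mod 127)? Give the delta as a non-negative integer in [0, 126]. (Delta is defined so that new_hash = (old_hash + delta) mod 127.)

Answer: 126

Derivation:
Delta formula: (val(new) - val(old)) * B^(n-1-k) mod M
  val('h') - val('i') = 8 - 9 = -1
  B^(n-1-k) = 3^0 mod 127 = 1
  Delta = -1 * 1 mod 127 = 126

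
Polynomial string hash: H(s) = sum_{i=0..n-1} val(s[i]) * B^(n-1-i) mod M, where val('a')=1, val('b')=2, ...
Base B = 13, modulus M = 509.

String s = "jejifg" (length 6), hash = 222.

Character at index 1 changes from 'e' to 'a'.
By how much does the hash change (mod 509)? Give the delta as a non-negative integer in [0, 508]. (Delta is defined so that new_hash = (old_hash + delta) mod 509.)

Delta formula: (val(new) - val(old)) * B^(n-1-k) mod M
  val('a') - val('e') = 1 - 5 = -4
  B^(n-1-k) = 13^4 mod 509 = 57
  Delta = -4 * 57 mod 509 = 281

Answer: 281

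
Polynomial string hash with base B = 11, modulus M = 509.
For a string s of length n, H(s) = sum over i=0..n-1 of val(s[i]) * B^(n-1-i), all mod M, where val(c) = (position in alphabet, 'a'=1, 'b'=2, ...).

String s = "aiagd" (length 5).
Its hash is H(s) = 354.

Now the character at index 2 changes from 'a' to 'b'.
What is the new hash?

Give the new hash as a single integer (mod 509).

Answer: 475

Derivation:
val('a') = 1, val('b') = 2
Position k = 2, exponent = n-1-k = 2
B^2 mod M = 11^2 mod 509 = 121
Delta = (2 - 1) * 121 mod 509 = 121
New hash = (354 + 121) mod 509 = 475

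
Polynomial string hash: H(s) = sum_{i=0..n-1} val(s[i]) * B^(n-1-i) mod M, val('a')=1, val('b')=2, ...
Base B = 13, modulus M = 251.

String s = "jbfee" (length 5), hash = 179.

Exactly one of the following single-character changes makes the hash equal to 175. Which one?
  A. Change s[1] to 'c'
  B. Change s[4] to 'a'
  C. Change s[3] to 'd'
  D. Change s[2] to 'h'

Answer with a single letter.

Option A: s[1]='b'->'c', delta=(3-2)*13^3 mod 251 = 189, hash=179+189 mod 251 = 117
Option B: s[4]='e'->'a', delta=(1-5)*13^0 mod 251 = 247, hash=179+247 mod 251 = 175 <-- target
Option C: s[3]='e'->'d', delta=(4-5)*13^1 mod 251 = 238, hash=179+238 mod 251 = 166
Option D: s[2]='f'->'h', delta=(8-6)*13^2 mod 251 = 87, hash=179+87 mod 251 = 15

Answer: B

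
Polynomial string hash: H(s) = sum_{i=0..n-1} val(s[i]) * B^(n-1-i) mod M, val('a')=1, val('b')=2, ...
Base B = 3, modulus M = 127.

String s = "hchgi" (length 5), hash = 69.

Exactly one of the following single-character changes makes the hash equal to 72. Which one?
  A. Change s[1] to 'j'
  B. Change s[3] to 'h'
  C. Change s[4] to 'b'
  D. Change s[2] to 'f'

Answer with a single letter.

Option A: s[1]='c'->'j', delta=(10-3)*3^3 mod 127 = 62, hash=69+62 mod 127 = 4
Option B: s[3]='g'->'h', delta=(8-7)*3^1 mod 127 = 3, hash=69+3 mod 127 = 72 <-- target
Option C: s[4]='i'->'b', delta=(2-9)*3^0 mod 127 = 120, hash=69+120 mod 127 = 62
Option D: s[2]='h'->'f', delta=(6-8)*3^2 mod 127 = 109, hash=69+109 mod 127 = 51

Answer: B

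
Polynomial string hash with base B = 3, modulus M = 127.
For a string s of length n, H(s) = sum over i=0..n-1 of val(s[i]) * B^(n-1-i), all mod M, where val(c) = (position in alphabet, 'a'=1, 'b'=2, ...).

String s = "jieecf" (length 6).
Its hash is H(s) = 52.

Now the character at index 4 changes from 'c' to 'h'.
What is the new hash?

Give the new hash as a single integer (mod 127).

val('c') = 3, val('h') = 8
Position k = 4, exponent = n-1-k = 1
B^1 mod M = 3^1 mod 127 = 3
Delta = (8 - 3) * 3 mod 127 = 15
New hash = (52 + 15) mod 127 = 67

Answer: 67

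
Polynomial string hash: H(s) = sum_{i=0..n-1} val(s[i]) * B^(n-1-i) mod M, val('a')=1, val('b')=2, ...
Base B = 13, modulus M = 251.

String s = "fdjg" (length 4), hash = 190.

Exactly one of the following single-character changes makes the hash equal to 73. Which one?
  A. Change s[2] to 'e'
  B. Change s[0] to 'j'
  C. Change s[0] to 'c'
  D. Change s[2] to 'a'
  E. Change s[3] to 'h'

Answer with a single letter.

Answer: D

Derivation:
Option A: s[2]='j'->'e', delta=(5-10)*13^1 mod 251 = 186, hash=190+186 mod 251 = 125
Option B: s[0]='f'->'j', delta=(10-6)*13^3 mod 251 = 3, hash=190+3 mod 251 = 193
Option C: s[0]='f'->'c', delta=(3-6)*13^3 mod 251 = 186, hash=190+186 mod 251 = 125
Option D: s[2]='j'->'a', delta=(1-10)*13^1 mod 251 = 134, hash=190+134 mod 251 = 73 <-- target
Option E: s[3]='g'->'h', delta=(8-7)*13^0 mod 251 = 1, hash=190+1 mod 251 = 191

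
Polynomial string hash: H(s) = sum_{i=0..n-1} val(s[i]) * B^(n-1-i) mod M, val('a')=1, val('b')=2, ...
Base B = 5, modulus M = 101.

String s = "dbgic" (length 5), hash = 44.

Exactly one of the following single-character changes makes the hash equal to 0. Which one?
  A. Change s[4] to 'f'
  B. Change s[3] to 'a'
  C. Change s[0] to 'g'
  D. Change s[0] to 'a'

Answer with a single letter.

Answer: C

Derivation:
Option A: s[4]='c'->'f', delta=(6-3)*5^0 mod 101 = 3, hash=44+3 mod 101 = 47
Option B: s[3]='i'->'a', delta=(1-9)*5^1 mod 101 = 61, hash=44+61 mod 101 = 4
Option C: s[0]='d'->'g', delta=(7-4)*5^4 mod 101 = 57, hash=44+57 mod 101 = 0 <-- target
Option D: s[0]='d'->'a', delta=(1-4)*5^4 mod 101 = 44, hash=44+44 mod 101 = 88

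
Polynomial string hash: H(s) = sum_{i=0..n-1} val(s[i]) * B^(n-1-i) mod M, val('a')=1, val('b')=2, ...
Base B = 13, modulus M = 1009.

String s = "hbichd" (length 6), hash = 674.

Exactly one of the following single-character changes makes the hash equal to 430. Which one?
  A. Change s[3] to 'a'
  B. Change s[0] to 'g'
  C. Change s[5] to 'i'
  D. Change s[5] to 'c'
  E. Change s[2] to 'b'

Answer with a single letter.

Answer: E

Derivation:
Option A: s[3]='c'->'a', delta=(1-3)*13^2 mod 1009 = 671, hash=674+671 mod 1009 = 336
Option B: s[0]='h'->'g', delta=(7-8)*13^5 mod 1009 = 19, hash=674+19 mod 1009 = 693
Option C: s[5]='d'->'i', delta=(9-4)*13^0 mod 1009 = 5, hash=674+5 mod 1009 = 679
Option D: s[5]='d'->'c', delta=(3-4)*13^0 mod 1009 = 1008, hash=674+1008 mod 1009 = 673
Option E: s[2]='i'->'b', delta=(2-9)*13^3 mod 1009 = 765, hash=674+765 mod 1009 = 430 <-- target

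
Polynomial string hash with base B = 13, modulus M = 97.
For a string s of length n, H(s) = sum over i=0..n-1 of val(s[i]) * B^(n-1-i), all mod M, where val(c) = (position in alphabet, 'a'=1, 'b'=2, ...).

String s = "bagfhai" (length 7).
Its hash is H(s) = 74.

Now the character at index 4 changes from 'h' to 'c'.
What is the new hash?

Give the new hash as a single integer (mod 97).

val('h') = 8, val('c') = 3
Position k = 4, exponent = n-1-k = 2
B^2 mod M = 13^2 mod 97 = 72
Delta = (3 - 8) * 72 mod 97 = 28
New hash = (74 + 28) mod 97 = 5

Answer: 5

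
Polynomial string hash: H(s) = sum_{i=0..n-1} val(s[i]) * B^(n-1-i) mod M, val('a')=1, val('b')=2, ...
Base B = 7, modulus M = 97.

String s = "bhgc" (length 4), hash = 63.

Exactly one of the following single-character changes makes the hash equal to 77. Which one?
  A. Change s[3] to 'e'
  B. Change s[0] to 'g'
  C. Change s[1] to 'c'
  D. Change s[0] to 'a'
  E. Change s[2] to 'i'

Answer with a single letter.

Option A: s[3]='c'->'e', delta=(5-3)*7^0 mod 97 = 2, hash=63+2 mod 97 = 65
Option B: s[0]='b'->'g', delta=(7-2)*7^3 mod 97 = 66, hash=63+66 mod 97 = 32
Option C: s[1]='h'->'c', delta=(3-8)*7^2 mod 97 = 46, hash=63+46 mod 97 = 12
Option D: s[0]='b'->'a', delta=(1-2)*7^3 mod 97 = 45, hash=63+45 mod 97 = 11
Option E: s[2]='g'->'i', delta=(9-7)*7^1 mod 97 = 14, hash=63+14 mod 97 = 77 <-- target

Answer: E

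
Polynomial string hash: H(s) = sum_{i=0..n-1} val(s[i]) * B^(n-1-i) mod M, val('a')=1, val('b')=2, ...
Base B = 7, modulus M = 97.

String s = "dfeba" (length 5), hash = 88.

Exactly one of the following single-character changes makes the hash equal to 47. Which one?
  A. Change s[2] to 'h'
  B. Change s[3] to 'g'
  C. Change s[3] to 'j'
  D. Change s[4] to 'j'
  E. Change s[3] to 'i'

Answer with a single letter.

Answer: C

Derivation:
Option A: s[2]='e'->'h', delta=(8-5)*7^2 mod 97 = 50, hash=88+50 mod 97 = 41
Option B: s[3]='b'->'g', delta=(7-2)*7^1 mod 97 = 35, hash=88+35 mod 97 = 26
Option C: s[3]='b'->'j', delta=(10-2)*7^1 mod 97 = 56, hash=88+56 mod 97 = 47 <-- target
Option D: s[4]='a'->'j', delta=(10-1)*7^0 mod 97 = 9, hash=88+9 mod 97 = 0
Option E: s[3]='b'->'i', delta=(9-2)*7^1 mod 97 = 49, hash=88+49 mod 97 = 40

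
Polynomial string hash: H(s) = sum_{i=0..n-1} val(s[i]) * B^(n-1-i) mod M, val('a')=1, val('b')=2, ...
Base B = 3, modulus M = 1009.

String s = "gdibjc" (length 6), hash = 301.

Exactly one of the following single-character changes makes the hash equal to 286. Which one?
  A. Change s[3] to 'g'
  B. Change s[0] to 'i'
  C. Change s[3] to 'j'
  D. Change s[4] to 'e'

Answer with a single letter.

Answer: D

Derivation:
Option A: s[3]='b'->'g', delta=(7-2)*3^2 mod 1009 = 45, hash=301+45 mod 1009 = 346
Option B: s[0]='g'->'i', delta=(9-7)*3^5 mod 1009 = 486, hash=301+486 mod 1009 = 787
Option C: s[3]='b'->'j', delta=(10-2)*3^2 mod 1009 = 72, hash=301+72 mod 1009 = 373
Option D: s[4]='j'->'e', delta=(5-10)*3^1 mod 1009 = 994, hash=301+994 mod 1009 = 286 <-- target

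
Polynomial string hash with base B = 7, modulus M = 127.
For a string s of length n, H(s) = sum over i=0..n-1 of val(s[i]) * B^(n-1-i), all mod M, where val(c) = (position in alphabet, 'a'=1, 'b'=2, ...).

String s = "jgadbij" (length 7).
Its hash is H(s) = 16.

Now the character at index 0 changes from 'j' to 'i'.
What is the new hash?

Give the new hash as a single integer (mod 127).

val('j') = 10, val('i') = 9
Position k = 0, exponent = n-1-k = 6
B^6 mod M = 7^6 mod 127 = 47
Delta = (9 - 10) * 47 mod 127 = 80
New hash = (16 + 80) mod 127 = 96

Answer: 96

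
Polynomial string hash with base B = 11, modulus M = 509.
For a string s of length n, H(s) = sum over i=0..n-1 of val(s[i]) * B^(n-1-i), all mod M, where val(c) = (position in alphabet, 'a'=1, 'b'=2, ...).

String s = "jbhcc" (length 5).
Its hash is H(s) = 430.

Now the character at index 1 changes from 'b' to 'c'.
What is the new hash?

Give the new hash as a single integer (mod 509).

val('b') = 2, val('c') = 3
Position k = 1, exponent = n-1-k = 3
B^3 mod M = 11^3 mod 509 = 313
Delta = (3 - 2) * 313 mod 509 = 313
New hash = (430 + 313) mod 509 = 234

Answer: 234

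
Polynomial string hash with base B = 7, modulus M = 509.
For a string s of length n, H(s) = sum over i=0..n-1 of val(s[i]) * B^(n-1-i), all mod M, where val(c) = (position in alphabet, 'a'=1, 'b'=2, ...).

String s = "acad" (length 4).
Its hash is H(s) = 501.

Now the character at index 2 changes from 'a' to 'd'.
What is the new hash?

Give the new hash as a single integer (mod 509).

Answer: 13

Derivation:
val('a') = 1, val('d') = 4
Position k = 2, exponent = n-1-k = 1
B^1 mod M = 7^1 mod 509 = 7
Delta = (4 - 1) * 7 mod 509 = 21
New hash = (501 + 21) mod 509 = 13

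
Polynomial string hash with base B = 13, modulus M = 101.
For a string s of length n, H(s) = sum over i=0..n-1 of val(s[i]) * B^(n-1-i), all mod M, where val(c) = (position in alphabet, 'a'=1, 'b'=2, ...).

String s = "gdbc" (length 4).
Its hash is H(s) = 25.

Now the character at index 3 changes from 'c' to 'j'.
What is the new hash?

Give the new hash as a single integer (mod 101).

Answer: 32

Derivation:
val('c') = 3, val('j') = 10
Position k = 3, exponent = n-1-k = 0
B^0 mod M = 13^0 mod 101 = 1
Delta = (10 - 3) * 1 mod 101 = 7
New hash = (25 + 7) mod 101 = 32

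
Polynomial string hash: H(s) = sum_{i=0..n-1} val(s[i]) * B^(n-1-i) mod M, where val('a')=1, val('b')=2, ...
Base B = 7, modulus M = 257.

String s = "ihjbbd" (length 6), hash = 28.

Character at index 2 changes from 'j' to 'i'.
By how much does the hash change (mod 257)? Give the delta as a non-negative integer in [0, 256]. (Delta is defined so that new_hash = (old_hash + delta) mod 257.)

Delta formula: (val(new) - val(old)) * B^(n-1-k) mod M
  val('i') - val('j') = 9 - 10 = -1
  B^(n-1-k) = 7^3 mod 257 = 86
  Delta = -1 * 86 mod 257 = 171

Answer: 171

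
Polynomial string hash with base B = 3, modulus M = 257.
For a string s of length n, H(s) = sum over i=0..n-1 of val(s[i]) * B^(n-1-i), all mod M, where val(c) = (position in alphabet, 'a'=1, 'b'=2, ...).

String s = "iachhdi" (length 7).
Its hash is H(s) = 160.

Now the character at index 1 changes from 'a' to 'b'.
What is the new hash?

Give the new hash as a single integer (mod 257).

Answer: 146

Derivation:
val('a') = 1, val('b') = 2
Position k = 1, exponent = n-1-k = 5
B^5 mod M = 3^5 mod 257 = 243
Delta = (2 - 1) * 243 mod 257 = 243
New hash = (160 + 243) mod 257 = 146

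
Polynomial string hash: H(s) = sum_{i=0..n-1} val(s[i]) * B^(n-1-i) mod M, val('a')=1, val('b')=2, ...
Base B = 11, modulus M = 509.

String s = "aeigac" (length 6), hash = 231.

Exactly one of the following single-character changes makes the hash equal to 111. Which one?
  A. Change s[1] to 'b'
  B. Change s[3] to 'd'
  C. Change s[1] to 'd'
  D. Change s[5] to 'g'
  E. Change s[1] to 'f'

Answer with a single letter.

Answer: E

Derivation:
Option A: s[1]='e'->'b', delta=(2-5)*11^4 mod 509 = 360, hash=231+360 mod 509 = 82
Option B: s[3]='g'->'d', delta=(4-7)*11^2 mod 509 = 146, hash=231+146 mod 509 = 377
Option C: s[1]='e'->'d', delta=(4-5)*11^4 mod 509 = 120, hash=231+120 mod 509 = 351
Option D: s[5]='c'->'g', delta=(7-3)*11^0 mod 509 = 4, hash=231+4 mod 509 = 235
Option E: s[1]='e'->'f', delta=(6-5)*11^4 mod 509 = 389, hash=231+389 mod 509 = 111 <-- target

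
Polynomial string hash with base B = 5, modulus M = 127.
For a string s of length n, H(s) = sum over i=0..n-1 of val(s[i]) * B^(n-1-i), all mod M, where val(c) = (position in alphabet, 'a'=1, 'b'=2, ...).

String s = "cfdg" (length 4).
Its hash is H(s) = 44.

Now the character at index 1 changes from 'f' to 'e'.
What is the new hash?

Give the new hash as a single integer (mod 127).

val('f') = 6, val('e') = 5
Position k = 1, exponent = n-1-k = 2
B^2 mod M = 5^2 mod 127 = 25
Delta = (5 - 6) * 25 mod 127 = 102
New hash = (44 + 102) mod 127 = 19

Answer: 19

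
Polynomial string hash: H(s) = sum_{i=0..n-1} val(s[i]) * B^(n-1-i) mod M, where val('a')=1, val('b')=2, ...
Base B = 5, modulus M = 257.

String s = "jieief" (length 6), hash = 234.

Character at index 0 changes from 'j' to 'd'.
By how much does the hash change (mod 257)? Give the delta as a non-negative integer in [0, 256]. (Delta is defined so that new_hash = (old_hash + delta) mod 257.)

Answer: 11

Derivation:
Delta formula: (val(new) - val(old)) * B^(n-1-k) mod M
  val('d') - val('j') = 4 - 10 = -6
  B^(n-1-k) = 5^5 mod 257 = 41
  Delta = -6 * 41 mod 257 = 11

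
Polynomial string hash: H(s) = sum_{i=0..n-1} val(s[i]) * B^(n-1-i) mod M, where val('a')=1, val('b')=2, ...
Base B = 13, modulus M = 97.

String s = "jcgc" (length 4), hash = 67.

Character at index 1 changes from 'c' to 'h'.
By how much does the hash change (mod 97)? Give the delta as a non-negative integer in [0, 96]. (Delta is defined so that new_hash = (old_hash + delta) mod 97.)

Answer: 69

Derivation:
Delta formula: (val(new) - val(old)) * B^(n-1-k) mod M
  val('h') - val('c') = 8 - 3 = 5
  B^(n-1-k) = 13^2 mod 97 = 72
  Delta = 5 * 72 mod 97 = 69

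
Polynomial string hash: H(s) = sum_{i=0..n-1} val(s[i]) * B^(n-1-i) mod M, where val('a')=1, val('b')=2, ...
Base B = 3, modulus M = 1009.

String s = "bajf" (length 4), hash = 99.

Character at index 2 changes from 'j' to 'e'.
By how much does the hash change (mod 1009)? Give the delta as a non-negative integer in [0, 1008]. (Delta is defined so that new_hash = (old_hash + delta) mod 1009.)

Delta formula: (val(new) - val(old)) * B^(n-1-k) mod M
  val('e') - val('j') = 5 - 10 = -5
  B^(n-1-k) = 3^1 mod 1009 = 3
  Delta = -5 * 3 mod 1009 = 994

Answer: 994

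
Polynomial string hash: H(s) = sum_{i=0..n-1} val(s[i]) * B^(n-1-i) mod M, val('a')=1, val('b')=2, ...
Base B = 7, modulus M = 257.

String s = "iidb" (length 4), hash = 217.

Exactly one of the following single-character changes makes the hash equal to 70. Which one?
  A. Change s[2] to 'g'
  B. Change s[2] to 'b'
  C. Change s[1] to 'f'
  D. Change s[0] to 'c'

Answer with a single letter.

Answer: C

Derivation:
Option A: s[2]='d'->'g', delta=(7-4)*7^1 mod 257 = 21, hash=217+21 mod 257 = 238
Option B: s[2]='d'->'b', delta=(2-4)*7^1 mod 257 = 243, hash=217+243 mod 257 = 203
Option C: s[1]='i'->'f', delta=(6-9)*7^2 mod 257 = 110, hash=217+110 mod 257 = 70 <-- target
Option D: s[0]='i'->'c', delta=(3-9)*7^3 mod 257 = 255, hash=217+255 mod 257 = 215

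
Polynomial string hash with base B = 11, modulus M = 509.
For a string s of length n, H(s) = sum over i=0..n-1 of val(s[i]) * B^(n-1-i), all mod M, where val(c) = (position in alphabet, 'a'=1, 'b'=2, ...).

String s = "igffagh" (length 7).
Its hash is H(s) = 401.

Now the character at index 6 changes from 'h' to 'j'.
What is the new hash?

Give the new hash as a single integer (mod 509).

val('h') = 8, val('j') = 10
Position k = 6, exponent = n-1-k = 0
B^0 mod M = 11^0 mod 509 = 1
Delta = (10 - 8) * 1 mod 509 = 2
New hash = (401 + 2) mod 509 = 403

Answer: 403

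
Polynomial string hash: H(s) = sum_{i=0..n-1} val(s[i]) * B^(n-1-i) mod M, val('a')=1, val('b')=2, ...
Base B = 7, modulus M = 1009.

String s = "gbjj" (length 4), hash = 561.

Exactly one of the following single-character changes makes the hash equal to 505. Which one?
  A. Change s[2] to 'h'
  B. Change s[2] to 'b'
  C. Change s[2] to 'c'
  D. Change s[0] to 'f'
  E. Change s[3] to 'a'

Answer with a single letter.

Answer: B

Derivation:
Option A: s[2]='j'->'h', delta=(8-10)*7^1 mod 1009 = 995, hash=561+995 mod 1009 = 547
Option B: s[2]='j'->'b', delta=(2-10)*7^1 mod 1009 = 953, hash=561+953 mod 1009 = 505 <-- target
Option C: s[2]='j'->'c', delta=(3-10)*7^1 mod 1009 = 960, hash=561+960 mod 1009 = 512
Option D: s[0]='g'->'f', delta=(6-7)*7^3 mod 1009 = 666, hash=561+666 mod 1009 = 218
Option E: s[3]='j'->'a', delta=(1-10)*7^0 mod 1009 = 1000, hash=561+1000 mod 1009 = 552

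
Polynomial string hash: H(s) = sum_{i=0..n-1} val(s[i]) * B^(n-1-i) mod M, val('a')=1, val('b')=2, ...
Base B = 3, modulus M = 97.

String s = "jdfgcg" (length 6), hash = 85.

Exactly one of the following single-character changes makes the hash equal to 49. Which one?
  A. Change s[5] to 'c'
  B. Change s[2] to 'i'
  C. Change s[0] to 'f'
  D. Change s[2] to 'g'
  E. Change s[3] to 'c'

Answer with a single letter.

Answer: E

Derivation:
Option A: s[5]='g'->'c', delta=(3-7)*3^0 mod 97 = 93, hash=85+93 mod 97 = 81
Option B: s[2]='f'->'i', delta=(9-6)*3^3 mod 97 = 81, hash=85+81 mod 97 = 69
Option C: s[0]='j'->'f', delta=(6-10)*3^5 mod 97 = 95, hash=85+95 mod 97 = 83
Option D: s[2]='f'->'g', delta=(7-6)*3^3 mod 97 = 27, hash=85+27 mod 97 = 15
Option E: s[3]='g'->'c', delta=(3-7)*3^2 mod 97 = 61, hash=85+61 mod 97 = 49 <-- target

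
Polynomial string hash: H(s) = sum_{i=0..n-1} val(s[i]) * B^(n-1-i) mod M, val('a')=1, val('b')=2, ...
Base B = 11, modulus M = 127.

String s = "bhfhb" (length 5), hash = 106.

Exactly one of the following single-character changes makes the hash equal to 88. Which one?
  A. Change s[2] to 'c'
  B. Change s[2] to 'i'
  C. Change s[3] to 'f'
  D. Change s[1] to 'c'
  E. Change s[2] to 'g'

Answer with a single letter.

Answer: B

Derivation:
Option A: s[2]='f'->'c', delta=(3-6)*11^2 mod 127 = 18, hash=106+18 mod 127 = 124
Option B: s[2]='f'->'i', delta=(9-6)*11^2 mod 127 = 109, hash=106+109 mod 127 = 88 <-- target
Option C: s[3]='h'->'f', delta=(6-8)*11^1 mod 127 = 105, hash=106+105 mod 127 = 84
Option D: s[1]='h'->'c', delta=(3-8)*11^3 mod 127 = 76, hash=106+76 mod 127 = 55
Option E: s[2]='f'->'g', delta=(7-6)*11^2 mod 127 = 121, hash=106+121 mod 127 = 100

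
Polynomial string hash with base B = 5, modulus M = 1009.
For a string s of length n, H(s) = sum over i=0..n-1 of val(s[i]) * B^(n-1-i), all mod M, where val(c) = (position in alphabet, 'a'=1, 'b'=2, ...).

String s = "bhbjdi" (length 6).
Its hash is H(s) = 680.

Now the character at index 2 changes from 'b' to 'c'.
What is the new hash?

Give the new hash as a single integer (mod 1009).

Answer: 805

Derivation:
val('b') = 2, val('c') = 3
Position k = 2, exponent = n-1-k = 3
B^3 mod M = 5^3 mod 1009 = 125
Delta = (3 - 2) * 125 mod 1009 = 125
New hash = (680 + 125) mod 1009 = 805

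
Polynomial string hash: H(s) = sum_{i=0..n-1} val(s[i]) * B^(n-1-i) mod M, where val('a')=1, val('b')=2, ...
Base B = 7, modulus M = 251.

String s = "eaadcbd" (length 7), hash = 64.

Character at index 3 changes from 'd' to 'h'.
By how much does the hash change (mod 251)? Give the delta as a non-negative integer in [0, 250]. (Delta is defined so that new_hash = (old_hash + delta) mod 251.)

Answer: 117

Derivation:
Delta formula: (val(new) - val(old)) * B^(n-1-k) mod M
  val('h') - val('d') = 8 - 4 = 4
  B^(n-1-k) = 7^3 mod 251 = 92
  Delta = 4 * 92 mod 251 = 117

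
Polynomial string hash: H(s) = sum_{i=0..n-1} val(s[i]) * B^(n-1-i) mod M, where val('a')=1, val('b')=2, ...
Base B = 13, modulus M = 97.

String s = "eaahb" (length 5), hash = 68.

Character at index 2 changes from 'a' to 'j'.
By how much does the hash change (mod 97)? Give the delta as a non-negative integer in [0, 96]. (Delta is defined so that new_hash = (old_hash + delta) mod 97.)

Delta formula: (val(new) - val(old)) * B^(n-1-k) mod M
  val('j') - val('a') = 10 - 1 = 9
  B^(n-1-k) = 13^2 mod 97 = 72
  Delta = 9 * 72 mod 97 = 66

Answer: 66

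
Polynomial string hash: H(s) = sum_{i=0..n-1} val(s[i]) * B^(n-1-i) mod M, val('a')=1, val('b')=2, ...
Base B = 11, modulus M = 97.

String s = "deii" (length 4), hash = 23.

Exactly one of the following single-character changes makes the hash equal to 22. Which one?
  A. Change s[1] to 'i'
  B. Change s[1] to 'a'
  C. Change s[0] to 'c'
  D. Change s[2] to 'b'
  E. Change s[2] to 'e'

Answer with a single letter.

Option A: s[1]='e'->'i', delta=(9-5)*11^2 mod 97 = 96, hash=23+96 mod 97 = 22 <-- target
Option B: s[1]='e'->'a', delta=(1-5)*11^2 mod 97 = 1, hash=23+1 mod 97 = 24
Option C: s[0]='d'->'c', delta=(3-4)*11^3 mod 97 = 27, hash=23+27 mod 97 = 50
Option D: s[2]='i'->'b', delta=(2-9)*11^1 mod 97 = 20, hash=23+20 mod 97 = 43
Option E: s[2]='i'->'e', delta=(5-9)*11^1 mod 97 = 53, hash=23+53 mod 97 = 76

Answer: A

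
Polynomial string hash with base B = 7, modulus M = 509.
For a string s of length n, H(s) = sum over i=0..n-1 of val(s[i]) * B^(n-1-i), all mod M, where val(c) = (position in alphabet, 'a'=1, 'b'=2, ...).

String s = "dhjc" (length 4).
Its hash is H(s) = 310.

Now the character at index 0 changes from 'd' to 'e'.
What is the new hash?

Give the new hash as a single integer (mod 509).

Answer: 144

Derivation:
val('d') = 4, val('e') = 5
Position k = 0, exponent = n-1-k = 3
B^3 mod M = 7^3 mod 509 = 343
Delta = (5 - 4) * 343 mod 509 = 343
New hash = (310 + 343) mod 509 = 144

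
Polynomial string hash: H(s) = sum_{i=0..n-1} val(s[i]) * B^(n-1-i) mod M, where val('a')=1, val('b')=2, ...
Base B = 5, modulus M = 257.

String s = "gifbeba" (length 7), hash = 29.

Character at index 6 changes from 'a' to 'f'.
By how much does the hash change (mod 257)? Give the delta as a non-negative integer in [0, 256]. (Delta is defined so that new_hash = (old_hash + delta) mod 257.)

Delta formula: (val(new) - val(old)) * B^(n-1-k) mod M
  val('f') - val('a') = 6 - 1 = 5
  B^(n-1-k) = 5^0 mod 257 = 1
  Delta = 5 * 1 mod 257 = 5

Answer: 5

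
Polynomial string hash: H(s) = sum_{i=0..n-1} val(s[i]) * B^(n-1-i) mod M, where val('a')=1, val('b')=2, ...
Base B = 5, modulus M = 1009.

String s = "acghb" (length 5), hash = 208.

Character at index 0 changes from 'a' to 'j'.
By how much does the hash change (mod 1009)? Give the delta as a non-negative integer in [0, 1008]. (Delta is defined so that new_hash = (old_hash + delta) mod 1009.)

Answer: 580

Derivation:
Delta formula: (val(new) - val(old)) * B^(n-1-k) mod M
  val('j') - val('a') = 10 - 1 = 9
  B^(n-1-k) = 5^4 mod 1009 = 625
  Delta = 9 * 625 mod 1009 = 580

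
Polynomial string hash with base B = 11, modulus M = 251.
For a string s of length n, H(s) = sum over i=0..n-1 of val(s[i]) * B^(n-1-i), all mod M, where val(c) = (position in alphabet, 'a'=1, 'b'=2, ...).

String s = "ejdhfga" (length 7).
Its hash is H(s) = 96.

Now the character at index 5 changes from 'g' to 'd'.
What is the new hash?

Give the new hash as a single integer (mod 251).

Answer: 63

Derivation:
val('g') = 7, val('d') = 4
Position k = 5, exponent = n-1-k = 1
B^1 mod M = 11^1 mod 251 = 11
Delta = (4 - 7) * 11 mod 251 = 218
New hash = (96 + 218) mod 251 = 63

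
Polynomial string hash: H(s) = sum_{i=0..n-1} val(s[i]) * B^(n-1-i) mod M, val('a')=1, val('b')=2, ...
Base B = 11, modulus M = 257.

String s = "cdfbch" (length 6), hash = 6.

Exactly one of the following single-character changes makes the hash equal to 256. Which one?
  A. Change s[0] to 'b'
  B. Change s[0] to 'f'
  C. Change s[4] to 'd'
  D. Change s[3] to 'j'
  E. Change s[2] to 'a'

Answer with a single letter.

Option A: s[0]='c'->'b', delta=(2-3)*11^5 mod 257 = 88, hash=6+88 mod 257 = 94
Option B: s[0]='c'->'f', delta=(6-3)*11^5 mod 257 = 250, hash=6+250 mod 257 = 256 <-- target
Option C: s[4]='c'->'d', delta=(4-3)*11^1 mod 257 = 11, hash=6+11 mod 257 = 17
Option D: s[3]='b'->'j', delta=(10-2)*11^2 mod 257 = 197, hash=6+197 mod 257 = 203
Option E: s[2]='f'->'a', delta=(1-6)*11^3 mod 257 = 27, hash=6+27 mod 257 = 33

Answer: B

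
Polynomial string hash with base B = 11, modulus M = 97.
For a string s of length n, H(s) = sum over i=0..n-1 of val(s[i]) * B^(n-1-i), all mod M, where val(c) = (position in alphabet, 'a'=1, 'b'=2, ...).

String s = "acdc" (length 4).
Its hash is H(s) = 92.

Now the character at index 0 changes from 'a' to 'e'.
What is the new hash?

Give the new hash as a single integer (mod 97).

val('a') = 1, val('e') = 5
Position k = 0, exponent = n-1-k = 3
B^3 mod M = 11^3 mod 97 = 70
Delta = (5 - 1) * 70 mod 97 = 86
New hash = (92 + 86) mod 97 = 81

Answer: 81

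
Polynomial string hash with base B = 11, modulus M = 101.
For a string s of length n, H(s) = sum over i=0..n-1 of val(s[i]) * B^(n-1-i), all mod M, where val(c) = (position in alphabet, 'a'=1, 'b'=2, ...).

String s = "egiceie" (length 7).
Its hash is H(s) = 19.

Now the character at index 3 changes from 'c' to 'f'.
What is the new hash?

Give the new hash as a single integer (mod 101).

Answer: 73

Derivation:
val('c') = 3, val('f') = 6
Position k = 3, exponent = n-1-k = 3
B^3 mod M = 11^3 mod 101 = 18
Delta = (6 - 3) * 18 mod 101 = 54
New hash = (19 + 54) mod 101 = 73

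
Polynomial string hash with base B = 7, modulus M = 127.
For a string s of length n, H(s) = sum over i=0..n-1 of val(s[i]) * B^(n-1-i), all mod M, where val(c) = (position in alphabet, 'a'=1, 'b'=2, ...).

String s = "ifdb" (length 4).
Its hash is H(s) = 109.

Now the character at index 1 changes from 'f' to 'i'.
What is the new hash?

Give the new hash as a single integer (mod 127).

val('f') = 6, val('i') = 9
Position k = 1, exponent = n-1-k = 2
B^2 mod M = 7^2 mod 127 = 49
Delta = (9 - 6) * 49 mod 127 = 20
New hash = (109 + 20) mod 127 = 2

Answer: 2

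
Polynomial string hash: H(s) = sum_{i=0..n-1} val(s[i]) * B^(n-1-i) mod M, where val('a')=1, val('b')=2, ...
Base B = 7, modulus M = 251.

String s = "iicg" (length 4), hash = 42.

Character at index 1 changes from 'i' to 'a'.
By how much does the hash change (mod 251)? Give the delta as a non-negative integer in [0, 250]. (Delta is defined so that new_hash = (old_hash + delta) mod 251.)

Delta formula: (val(new) - val(old)) * B^(n-1-k) mod M
  val('a') - val('i') = 1 - 9 = -8
  B^(n-1-k) = 7^2 mod 251 = 49
  Delta = -8 * 49 mod 251 = 110

Answer: 110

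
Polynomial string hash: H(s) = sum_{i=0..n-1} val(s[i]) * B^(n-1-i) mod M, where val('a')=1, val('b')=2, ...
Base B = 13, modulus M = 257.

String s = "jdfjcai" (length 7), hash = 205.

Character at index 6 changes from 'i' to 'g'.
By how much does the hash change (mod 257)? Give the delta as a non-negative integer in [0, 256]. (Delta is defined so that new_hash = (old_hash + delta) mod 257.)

Delta formula: (val(new) - val(old)) * B^(n-1-k) mod M
  val('g') - val('i') = 7 - 9 = -2
  B^(n-1-k) = 13^0 mod 257 = 1
  Delta = -2 * 1 mod 257 = 255

Answer: 255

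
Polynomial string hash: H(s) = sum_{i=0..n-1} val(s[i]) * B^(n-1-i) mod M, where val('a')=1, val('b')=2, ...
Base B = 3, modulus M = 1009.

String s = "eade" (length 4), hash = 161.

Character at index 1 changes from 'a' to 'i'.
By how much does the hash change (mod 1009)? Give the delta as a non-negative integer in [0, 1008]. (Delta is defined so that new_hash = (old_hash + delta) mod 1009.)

Delta formula: (val(new) - val(old)) * B^(n-1-k) mod M
  val('i') - val('a') = 9 - 1 = 8
  B^(n-1-k) = 3^2 mod 1009 = 9
  Delta = 8 * 9 mod 1009 = 72

Answer: 72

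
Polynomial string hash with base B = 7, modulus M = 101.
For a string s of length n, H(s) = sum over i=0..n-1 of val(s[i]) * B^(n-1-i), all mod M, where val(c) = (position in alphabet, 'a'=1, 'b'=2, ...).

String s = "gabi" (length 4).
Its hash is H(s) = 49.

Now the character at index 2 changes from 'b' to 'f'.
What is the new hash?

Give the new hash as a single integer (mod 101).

val('b') = 2, val('f') = 6
Position k = 2, exponent = n-1-k = 1
B^1 mod M = 7^1 mod 101 = 7
Delta = (6 - 2) * 7 mod 101 = 28
New hash = (49 + 28) mod 101 = 77

Answer: 77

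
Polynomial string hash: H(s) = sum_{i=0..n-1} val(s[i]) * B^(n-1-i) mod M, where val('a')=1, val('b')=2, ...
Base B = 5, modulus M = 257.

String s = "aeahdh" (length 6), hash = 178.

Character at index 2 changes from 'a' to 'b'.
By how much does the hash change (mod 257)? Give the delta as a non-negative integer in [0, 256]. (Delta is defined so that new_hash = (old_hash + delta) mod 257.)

Answer: 125

Derivation:
Delta formula: (val(new) - val(old)) * B^(n-1-k) mod M
  val('b') - val('a') = 2 - 1 = 1
  B^(n-1-k) = 5^3 mod 257 = 125
  Delta = 1 * 125 mod 257 = 125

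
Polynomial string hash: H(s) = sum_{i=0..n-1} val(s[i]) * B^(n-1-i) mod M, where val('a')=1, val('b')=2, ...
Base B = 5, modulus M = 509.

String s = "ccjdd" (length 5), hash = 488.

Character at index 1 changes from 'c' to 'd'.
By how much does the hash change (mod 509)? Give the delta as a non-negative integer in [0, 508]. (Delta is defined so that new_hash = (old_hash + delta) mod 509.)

Answer: 125

Derivation:
Delta formula: (val(new) - val(old)) * B^(n-1-k) mod M
  val('d') - val('c') = 4 - 3 = 1
  B^(n-1-k) = 5^3 mod 509 = 125
  Delta = 1 * 125 mod 509 = 125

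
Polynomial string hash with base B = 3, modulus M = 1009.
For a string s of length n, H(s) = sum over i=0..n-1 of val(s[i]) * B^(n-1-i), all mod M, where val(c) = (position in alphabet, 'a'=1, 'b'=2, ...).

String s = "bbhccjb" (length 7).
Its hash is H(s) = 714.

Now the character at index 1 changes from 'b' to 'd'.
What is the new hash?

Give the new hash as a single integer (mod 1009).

val('b') = 2, val('d') = 4
Position k = 1, exponent = n-1-k = 5
B^5 mod M = 3^5 mod 1009 = 243
Delta = (4 - 2) * 243 mod 1009 = 486
New hash = (714 + 486) mod 1009 = 191

Answer: 191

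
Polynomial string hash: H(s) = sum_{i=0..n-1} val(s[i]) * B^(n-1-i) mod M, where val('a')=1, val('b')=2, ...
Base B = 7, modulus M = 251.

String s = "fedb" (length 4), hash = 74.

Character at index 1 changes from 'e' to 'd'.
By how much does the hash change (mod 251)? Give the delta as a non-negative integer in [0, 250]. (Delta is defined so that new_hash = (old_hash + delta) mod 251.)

Answer: 202

Derivation:
Delta formula: (val(new) - val(old)) * B^(n-1-k) mod M
  val('d') - val('e') = 4 - 5 = -1
  B^(n-1-k) = 7^2 mod 251 = 49
  Delta = -1 * 49 mod 251 = 202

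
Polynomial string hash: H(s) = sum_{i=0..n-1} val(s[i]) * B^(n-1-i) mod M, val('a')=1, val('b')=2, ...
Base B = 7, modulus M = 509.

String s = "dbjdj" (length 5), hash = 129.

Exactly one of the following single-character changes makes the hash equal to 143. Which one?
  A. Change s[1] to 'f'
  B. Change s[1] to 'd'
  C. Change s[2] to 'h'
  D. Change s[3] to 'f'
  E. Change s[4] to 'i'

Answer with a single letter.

Option A: s[1]='b'->'f', delta=(6-2)*7^3 mod 509 = 354, hash=129+354 mod 509 = 483
Option B: s[1]='b'->'d', delta=(4-2)*7^3 mod 509 = 177, hash=129+177 mod 509 = 306
Option C: s[2]='j'->'h', delta=(8-10)*7^2 mod 509 = 411, hash=129+411 mod 509 = 31
Option D: s[3]='d'->'f', delta=(6-4)*7^1 mod 509 = 14, hash=129+14 mod 509 = 143 <-- target
Option E: s[4]='j'->'i', delta=(9-10)*7^0 mod 509 = 508, hash=129+508 mod 509 = 128

Answer: D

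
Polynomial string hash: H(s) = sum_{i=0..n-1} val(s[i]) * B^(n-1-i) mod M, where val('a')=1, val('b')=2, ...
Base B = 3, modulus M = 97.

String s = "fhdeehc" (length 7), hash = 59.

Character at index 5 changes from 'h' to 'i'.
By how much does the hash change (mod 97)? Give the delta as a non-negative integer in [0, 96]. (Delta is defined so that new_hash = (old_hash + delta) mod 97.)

Delta formula: (val(new) - val(old)) * B^(n-1-k) mod M
  val('i') - val('h') = 9 - 8 = 1
  B^(n-1-k) = 3^1 mod 97 = 3
  Delta = 1 * 3 mod 97 = 3

Answer: 3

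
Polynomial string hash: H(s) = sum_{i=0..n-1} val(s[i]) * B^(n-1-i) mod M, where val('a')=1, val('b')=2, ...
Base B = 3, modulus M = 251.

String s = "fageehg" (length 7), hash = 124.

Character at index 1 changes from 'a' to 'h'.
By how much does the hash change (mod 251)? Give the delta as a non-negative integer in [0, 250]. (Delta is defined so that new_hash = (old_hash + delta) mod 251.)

Delta formula: (val(new) - val(old)) * B^(n-1-k) mod M
  val('h') - val('a') = 8 - 1 = 7
  B^(n-1-k) = 3^5 mod 251 = 243
  Delta = 7 * 243 mod 251 = 195

Answer: 195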